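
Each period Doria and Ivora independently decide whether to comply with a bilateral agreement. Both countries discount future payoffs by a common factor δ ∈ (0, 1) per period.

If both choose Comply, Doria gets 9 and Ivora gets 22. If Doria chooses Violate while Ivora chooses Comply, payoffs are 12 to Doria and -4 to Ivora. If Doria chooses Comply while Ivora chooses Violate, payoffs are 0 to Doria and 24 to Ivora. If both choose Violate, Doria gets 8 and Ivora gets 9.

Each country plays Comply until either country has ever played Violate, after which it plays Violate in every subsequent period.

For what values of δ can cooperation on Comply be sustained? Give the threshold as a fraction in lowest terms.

3/4

For Doria: deviation gain 12−9 = 3, per-period punishment loss 9−8 = 1. IC gives δ ≥ 3/4.
For Ivora: gain 2, loss 13 per period, so δ ≥ 2/15.
The tighter constraint is Doria's, so cooperation needs δ ≥ 3/4.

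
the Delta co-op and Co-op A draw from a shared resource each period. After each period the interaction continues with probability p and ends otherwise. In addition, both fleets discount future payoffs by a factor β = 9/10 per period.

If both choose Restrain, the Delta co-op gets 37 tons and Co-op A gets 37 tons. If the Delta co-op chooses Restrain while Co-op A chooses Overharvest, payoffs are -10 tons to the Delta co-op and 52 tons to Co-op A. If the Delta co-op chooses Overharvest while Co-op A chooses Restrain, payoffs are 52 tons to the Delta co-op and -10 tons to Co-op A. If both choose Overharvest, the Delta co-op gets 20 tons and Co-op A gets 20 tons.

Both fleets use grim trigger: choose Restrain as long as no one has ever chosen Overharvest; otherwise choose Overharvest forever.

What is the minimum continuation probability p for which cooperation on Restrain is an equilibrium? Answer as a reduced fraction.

With continuation probability p and discount β, the effective per-period discount factor is βp.
Grim-trigger IC: βp ≥ (52−37)/(52−20) = 15/32.
So p ≥ (15/32)/(9/10) = 25/48.

25/48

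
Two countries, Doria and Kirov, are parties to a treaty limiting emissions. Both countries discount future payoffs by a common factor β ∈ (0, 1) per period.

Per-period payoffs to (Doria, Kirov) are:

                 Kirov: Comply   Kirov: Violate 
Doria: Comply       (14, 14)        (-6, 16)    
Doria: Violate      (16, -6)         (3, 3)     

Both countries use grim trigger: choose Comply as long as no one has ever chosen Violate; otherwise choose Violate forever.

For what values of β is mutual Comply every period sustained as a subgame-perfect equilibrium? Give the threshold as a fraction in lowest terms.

One-period gain from deviating is 16 − 14 = 2. The loss is 14 − 3 = 11 in every subsequent period, with present value 11·β/(1−β).
Deviation is unprofitable when 11·β/(1−β) ≥ 2, i.e. β/(1−β) ≥ 2/11.
Equivalently β ≥ 2/(2+11) = 2/13.

2/13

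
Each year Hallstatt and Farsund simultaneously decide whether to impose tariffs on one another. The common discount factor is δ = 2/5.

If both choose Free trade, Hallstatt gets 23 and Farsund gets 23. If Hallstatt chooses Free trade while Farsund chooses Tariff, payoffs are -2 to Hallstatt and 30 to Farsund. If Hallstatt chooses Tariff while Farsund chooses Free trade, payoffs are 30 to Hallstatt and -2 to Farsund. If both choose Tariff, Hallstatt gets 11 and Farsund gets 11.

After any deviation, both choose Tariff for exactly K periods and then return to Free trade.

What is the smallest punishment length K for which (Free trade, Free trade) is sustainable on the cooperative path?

No profitable deviation requires (23−11)(δ+…+δ^K) ≥ 30−23, i.e. δ+…+δ^K ≥ 7/12 ≈ 0.5833.
With δ = 2/5, the partial sums are K=1: 0.4000, K=2: 0.5600, K=3: 0.6240.
K = 3 is the first length at which the sum reaches 0.5833.

3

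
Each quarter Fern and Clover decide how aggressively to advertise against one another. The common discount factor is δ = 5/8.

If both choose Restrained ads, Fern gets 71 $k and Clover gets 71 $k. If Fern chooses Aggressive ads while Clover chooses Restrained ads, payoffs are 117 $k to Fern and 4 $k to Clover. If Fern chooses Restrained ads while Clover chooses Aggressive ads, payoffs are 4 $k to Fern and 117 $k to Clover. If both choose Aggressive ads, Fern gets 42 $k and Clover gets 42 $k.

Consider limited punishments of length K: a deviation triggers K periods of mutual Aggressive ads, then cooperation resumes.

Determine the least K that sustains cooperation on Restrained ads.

7

No profitable deviation requires (71−42)(δ+…+δ^K) ≥ 117−71, i.e. δ+…+δ^K ≥ 46/29 ≈ 1.5862.
With δ = 5/8, the partial sums are K=1: 0.6250, K=2: 1.0156, …, K=5: 1.5077, K=6: 1.5673, K=7: 1.6046.
K = 7 is the first length at which the sum reaches 1.5862.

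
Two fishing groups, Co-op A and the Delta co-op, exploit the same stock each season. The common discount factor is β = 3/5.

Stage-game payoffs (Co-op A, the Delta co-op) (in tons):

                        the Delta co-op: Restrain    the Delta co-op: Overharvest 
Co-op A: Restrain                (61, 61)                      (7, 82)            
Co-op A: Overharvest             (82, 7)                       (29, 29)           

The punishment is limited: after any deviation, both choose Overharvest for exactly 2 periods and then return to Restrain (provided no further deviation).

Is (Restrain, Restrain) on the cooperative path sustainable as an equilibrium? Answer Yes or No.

Comparing payoff streams over the 3 periods until play realigns: cooperate → 61(1+β+…+β^2); deviate → 82 + 29(β+…+β^2).
Cooperation is sustained iff (61−29)(β+…+β^2) ≥ 82−61.
β+…+β^2 = 3/5·(1−(3/5)^2)/(1−3/5) = 0.9600, and (82−61)/(61−29) = 0.6562.
0.9600 ≥ 0.6562, so cooperation is sustainable.

Yes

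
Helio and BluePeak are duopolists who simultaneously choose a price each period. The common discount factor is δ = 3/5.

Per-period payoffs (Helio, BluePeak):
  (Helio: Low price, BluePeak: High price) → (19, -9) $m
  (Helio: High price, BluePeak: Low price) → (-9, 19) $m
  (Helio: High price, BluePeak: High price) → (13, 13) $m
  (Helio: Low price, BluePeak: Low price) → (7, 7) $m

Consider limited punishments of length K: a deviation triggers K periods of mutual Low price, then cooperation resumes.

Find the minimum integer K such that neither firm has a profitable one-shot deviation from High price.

IC: δ(1−δ^K)/(1−δ) ≥ (19−13)/(13−7) = 1.
With δ = 3/5: need 1 − δ^K ≥ 1·(1−3/5)/(3/5), i.e. δ^K ≤ 0.3333.
Since (3/5)^2 = 0.3600 and (3/5)^3 = 0.2160, the smallest such K is 3.

3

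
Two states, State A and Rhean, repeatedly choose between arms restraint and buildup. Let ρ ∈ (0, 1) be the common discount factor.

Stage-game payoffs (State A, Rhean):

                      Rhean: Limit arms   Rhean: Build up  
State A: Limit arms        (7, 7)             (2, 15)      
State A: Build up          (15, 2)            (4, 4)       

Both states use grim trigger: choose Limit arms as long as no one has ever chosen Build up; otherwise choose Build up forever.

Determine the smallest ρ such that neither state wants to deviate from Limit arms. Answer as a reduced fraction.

8/11

Under grim trigger the critical discount factor is (T−C)/(T−P) with T = 15, C = 7, P = 4.
ρ* = (15−7)/(15−4) = 8/11.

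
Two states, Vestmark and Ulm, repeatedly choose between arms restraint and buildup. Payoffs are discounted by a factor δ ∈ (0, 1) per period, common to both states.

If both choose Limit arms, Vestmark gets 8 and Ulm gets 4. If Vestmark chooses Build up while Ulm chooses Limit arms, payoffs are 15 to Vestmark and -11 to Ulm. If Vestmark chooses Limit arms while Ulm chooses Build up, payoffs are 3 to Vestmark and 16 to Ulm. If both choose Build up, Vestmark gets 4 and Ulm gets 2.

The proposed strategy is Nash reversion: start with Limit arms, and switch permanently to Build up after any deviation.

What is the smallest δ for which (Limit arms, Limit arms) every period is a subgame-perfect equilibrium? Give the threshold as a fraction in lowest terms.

6/7

For Vestmark: deviation gain 15−8 = 7, per-period punishment loss 8−4 = 4. IC gives δ ≥ 7/11.
For Ulm: gain 12, loss 2 per period, so δ ≥ 12/14 = 6/7.
The tighter constraint is Ulm's, so cooperation needs δ ≥ 6/7.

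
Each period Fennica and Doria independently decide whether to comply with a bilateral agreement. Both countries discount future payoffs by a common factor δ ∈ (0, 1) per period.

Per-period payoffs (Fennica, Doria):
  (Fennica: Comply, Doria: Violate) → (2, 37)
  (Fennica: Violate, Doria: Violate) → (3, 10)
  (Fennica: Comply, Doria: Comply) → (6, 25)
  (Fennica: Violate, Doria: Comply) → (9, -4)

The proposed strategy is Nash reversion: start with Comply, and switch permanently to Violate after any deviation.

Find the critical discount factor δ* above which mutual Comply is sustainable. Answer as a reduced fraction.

Fennica's threshold: (9−6)/(9−3) = 1/2.
Doria's threshold: (37−25)/(37−10) = 4/9.
1/2 > 4/9, so Fennica binds and δ* = 1/2.

1/2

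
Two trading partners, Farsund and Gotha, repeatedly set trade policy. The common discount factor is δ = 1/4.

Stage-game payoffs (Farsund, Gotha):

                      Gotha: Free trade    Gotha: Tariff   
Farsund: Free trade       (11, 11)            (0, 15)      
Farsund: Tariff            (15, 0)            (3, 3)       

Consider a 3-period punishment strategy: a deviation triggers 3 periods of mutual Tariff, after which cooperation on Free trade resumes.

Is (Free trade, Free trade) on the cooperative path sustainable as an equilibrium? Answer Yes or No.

IC: δ+…+δ^3 ≥ (15−11)/(11−3) = 1/2.
At δ = 1/4: partial sum = 0.3281 < 0.5000. Cooperation not sustainable.

No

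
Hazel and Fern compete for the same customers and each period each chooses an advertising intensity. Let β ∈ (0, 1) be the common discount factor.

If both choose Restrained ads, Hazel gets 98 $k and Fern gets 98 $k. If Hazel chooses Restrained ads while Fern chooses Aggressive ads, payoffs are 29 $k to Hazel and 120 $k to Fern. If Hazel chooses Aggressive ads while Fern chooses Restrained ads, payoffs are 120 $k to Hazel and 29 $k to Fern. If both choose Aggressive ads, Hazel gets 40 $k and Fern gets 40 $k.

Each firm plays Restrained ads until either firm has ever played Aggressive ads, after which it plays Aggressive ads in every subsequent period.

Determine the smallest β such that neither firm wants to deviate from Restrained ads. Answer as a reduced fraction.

98/(1−β) ≥ 120 + 40β/(1−β)
98 ≥ 120 − 80β
β ≥ 22/80 = 11/40.

11/40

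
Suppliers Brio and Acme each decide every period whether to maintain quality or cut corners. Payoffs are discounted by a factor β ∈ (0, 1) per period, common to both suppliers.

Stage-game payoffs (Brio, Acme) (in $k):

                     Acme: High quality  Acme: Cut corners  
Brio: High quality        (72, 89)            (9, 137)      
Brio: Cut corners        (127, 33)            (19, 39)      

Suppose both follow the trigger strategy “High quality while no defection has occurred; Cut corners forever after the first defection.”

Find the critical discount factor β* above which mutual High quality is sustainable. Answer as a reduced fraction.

Brio's threshold: (127−72)/(127−19) = 55/108.
Acme's threshold: (137−89)/(137−39) = 24/49.
55/108 > 24/49, so Brio binds and β* = 55/108.

55/108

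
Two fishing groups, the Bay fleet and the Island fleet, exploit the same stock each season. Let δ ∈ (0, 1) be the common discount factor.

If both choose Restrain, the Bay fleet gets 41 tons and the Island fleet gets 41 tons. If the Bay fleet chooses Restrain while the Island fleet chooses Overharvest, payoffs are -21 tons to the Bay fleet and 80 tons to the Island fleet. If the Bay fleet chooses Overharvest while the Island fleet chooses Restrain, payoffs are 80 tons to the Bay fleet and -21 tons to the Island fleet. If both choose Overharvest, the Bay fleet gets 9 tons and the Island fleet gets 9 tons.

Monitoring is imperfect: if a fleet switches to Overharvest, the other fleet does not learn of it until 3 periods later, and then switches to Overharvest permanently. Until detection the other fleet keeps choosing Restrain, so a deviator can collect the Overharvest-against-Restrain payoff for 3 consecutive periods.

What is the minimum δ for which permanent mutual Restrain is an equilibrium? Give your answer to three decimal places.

The best deviation is to choose Overharvest for all 3 undetected periods, earning 80 each, then 9 forever once detected.
Deviation value: 80(1−δ^3)/(1−δ) + 9δ^3/(1−δ); cooperation value: 41/(1−δ).
IC: 41 ≥ 80(1−δ^3) + 9δ^3 = 80 − 71δ^3.
So δ^3 ≥ 39/71, giving δ ≥ (39/71)^(1/3) ≈ 0.819.

0.819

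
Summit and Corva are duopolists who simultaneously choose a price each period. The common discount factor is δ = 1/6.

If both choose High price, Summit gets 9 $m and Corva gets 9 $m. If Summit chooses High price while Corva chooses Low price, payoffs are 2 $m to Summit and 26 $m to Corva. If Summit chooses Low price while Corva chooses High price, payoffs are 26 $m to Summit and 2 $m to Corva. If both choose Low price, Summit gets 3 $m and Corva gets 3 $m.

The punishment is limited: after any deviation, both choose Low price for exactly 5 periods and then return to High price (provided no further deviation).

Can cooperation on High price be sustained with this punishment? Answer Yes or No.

A one-shot deviation gives 26 now, then 3 for 5 periods, then back to 9.
Gain from deviating: (26−9) today; loss: (9−3) in each of the next 5 periods.
No-deviation condition: (9−3)(δ+…+δ^5) ≥ 26−9, i.e. δ+…+δ^5 ≥ 17/6.
At δ = 1/6: δ+…+δ^5 = 0.2000 < 2.8333.
So cooperation is not sustainable.

No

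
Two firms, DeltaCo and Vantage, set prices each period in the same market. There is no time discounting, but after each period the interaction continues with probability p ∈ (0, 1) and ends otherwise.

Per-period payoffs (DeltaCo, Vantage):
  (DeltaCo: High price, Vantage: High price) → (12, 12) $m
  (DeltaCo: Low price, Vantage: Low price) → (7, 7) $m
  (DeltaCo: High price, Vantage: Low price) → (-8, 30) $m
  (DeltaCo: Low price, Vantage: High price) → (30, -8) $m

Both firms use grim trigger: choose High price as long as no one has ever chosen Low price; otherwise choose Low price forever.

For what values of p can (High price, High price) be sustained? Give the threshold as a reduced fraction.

18/23

Expected cooperation value is 12 + p·12 + p²·12 + … = 12/(1−p); deviation gives 30 + p·7/(1−p).
12 ≥ 30(1−p) + 7p ⇒ 23p ≥ 18 ⇒ p ≥ 18/23.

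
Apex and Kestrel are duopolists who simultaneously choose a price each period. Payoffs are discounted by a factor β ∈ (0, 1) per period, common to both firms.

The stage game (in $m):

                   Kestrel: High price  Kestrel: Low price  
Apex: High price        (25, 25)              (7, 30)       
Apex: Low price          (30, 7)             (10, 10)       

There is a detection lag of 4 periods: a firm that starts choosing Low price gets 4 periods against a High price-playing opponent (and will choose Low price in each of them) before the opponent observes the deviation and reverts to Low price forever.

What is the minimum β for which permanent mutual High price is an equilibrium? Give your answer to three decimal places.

Deviating for the 4 undetected periods gains 30−25 = 5 per period over cooperation, then loses 25−10 = 15 per period forever once punishment starts.
Gain: 5(1 + β + … + β^3); loss: 15·β^4/(1−β).
No profitable deviation ⇔ 5(1−β^4) ≤ 15·β^4, i.e. β^4 ≥ 5/(5+15) = 1/4.
Hence β ≥ (1/4)^(1/4) ≈ 0.707.

0.707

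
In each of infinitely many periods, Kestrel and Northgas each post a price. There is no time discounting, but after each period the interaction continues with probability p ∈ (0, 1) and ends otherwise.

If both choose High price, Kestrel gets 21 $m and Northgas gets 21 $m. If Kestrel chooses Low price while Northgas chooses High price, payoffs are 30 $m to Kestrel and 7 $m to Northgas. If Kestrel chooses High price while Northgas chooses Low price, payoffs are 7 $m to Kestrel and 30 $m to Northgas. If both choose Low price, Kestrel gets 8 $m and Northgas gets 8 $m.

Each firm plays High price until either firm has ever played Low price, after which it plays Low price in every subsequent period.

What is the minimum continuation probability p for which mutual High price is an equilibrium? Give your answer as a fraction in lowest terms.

With no time discounting, the continuation probability p plays the role of the discount factor.
Grim-trigger IC: 21/(1−p) ≥ 30 + 8p/(1−p) ⇒ p ≥ (30−21)/(30−8) = 9/22.

9/22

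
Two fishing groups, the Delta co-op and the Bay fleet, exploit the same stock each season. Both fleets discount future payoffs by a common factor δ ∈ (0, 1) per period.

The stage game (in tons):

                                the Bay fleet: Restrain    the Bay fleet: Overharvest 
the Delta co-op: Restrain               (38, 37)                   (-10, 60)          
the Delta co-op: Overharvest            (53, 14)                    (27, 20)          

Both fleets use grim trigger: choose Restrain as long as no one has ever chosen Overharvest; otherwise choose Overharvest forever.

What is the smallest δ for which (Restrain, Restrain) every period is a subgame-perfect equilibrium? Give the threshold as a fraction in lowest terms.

15/26

the Delta co-op's threshold: (53−38)/(53−27) = 15/26.
the Bay fleet's threshold: (60−37)/(60−20) = 23/40.
15/26 > 23/40, so the Delta co-op binds and δ* = 15/26.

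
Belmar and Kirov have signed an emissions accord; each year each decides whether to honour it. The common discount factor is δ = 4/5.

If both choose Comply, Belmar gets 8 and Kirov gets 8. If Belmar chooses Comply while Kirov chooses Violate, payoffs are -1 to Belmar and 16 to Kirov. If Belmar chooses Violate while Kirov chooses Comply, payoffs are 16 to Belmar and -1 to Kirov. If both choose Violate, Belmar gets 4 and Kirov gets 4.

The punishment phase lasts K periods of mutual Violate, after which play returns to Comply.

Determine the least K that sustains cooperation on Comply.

No profitable deviation requires (8−4)(δ+…+δ^K) ≥ 16−8, i.e. δ+…+δ^K ≥ 2 ≈ 2.0000.
With δ = 4/5, the partial sums are K=1: 0.8000, K=2: 1.4400, K=3: 1.9520, K=4: 2.3616.
K = 4 is the first length at which the sum reaches 2.0000.

4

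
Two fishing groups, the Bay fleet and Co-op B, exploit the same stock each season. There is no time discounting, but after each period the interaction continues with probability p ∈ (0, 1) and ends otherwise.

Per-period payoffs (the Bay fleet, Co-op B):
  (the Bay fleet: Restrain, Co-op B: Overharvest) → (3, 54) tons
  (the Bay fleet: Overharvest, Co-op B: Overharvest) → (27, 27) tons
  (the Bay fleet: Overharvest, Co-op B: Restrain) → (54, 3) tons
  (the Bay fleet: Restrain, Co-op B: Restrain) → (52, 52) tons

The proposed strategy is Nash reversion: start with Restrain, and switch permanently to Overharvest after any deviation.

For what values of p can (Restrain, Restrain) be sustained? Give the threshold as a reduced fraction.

With no time discounting, the continuation probability p plays the role of the discount factor.
Grim-trigger IC: 52/(1−p) ≥ 54 + 27p/(1−p) ⇒ p ≥ (54−52)/(54−27) = 2/27.

2/27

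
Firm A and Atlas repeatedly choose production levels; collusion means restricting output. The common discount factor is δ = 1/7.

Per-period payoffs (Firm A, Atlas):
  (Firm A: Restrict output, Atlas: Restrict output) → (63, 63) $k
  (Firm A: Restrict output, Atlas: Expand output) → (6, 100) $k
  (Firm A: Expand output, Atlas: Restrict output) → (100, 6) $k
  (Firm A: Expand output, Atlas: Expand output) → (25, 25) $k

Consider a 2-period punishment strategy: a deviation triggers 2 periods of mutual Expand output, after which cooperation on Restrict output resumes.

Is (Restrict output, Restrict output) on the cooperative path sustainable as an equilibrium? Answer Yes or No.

No

IC: δ+…+δ^2 ≥ (100−63)/(63−25) = 37/38.
At δ = 1/7: partial sum = 0.1633 < 0.9737. Cooperation not sustainable.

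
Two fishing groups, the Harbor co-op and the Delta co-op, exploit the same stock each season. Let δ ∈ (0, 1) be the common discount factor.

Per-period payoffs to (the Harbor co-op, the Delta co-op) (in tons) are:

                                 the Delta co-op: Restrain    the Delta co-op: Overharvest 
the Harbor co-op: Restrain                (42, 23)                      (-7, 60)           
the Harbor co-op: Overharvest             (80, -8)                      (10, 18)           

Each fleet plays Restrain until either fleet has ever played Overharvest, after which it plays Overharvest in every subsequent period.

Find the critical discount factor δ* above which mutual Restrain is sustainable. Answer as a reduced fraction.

37/42

the Harbor co-op: cooperation gives 42 each period; deviation gives 80 once then 10 forever.
  42/(1−δ) ≥ 80 + 10δ/(1−δ) ⇒ δ ≥ 38/70 = 19/35.
the Delta co-op: cooperation gives 23 each period; deviation gives 60 once then 18 forever.
  δ ≥ 37/42.
Both must hold, so the binding constraint is the Delta co-op's: δ ≥ 37/42.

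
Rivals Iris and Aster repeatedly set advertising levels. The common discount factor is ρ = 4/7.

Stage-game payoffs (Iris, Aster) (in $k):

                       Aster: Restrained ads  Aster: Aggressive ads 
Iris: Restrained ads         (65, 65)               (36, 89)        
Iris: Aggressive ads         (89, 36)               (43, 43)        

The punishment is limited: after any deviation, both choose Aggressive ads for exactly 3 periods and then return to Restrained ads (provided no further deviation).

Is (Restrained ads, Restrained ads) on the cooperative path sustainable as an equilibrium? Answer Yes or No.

No

A one-shot deviation gives 89 now, then 43 for 3 periods, then back to 65.
Gain from deviating: (89−65) today; loss: (65−43) in each of the next 3 periods.
No-deviation condition: (65−43)(ρ+…+ρ^3) ≥ 89−65, i.e. ρ+…+ρ^3 ≥ 12/11.
At ρ = 4/7: ρ+…+ρ^3 = 1.0845 < 1.0909.
So cooperation is not sustainable.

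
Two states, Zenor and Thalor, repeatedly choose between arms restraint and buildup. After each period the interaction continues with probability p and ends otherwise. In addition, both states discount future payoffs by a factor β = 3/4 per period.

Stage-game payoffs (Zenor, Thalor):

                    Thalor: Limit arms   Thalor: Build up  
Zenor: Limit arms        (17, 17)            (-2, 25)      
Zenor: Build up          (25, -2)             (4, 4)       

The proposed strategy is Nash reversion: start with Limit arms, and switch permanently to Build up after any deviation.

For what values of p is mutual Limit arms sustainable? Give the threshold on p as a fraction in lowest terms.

32/63

Expected continuation weight on next period's payoff is β·p = 3/4·p, which plays the role of the discount factor.
Cooperation requires 3/4·p ≥ (25−17)/(25−4) = 8/21, hence p ≥ 32/63.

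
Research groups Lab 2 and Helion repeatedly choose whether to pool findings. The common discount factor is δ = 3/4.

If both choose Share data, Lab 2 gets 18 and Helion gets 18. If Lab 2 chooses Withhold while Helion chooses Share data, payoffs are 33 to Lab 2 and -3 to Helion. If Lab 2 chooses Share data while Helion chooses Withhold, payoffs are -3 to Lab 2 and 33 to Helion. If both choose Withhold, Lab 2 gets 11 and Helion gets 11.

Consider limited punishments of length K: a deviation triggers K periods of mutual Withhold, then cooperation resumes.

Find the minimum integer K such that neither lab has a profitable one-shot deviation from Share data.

5

IC: δ(1−δ^K)/(1−δ) ≥ (33−18)/(18−11) = 15/7.
With δ = 3/4: need 1 − δ^K ≥ 15/7·(1−3/4)/(3/4), i.e. δ^K ≤ 0.2857.
Since (3/4)^4 = 0.3164 and (3/4)^5 = 0.2373, the smallest such K is 5.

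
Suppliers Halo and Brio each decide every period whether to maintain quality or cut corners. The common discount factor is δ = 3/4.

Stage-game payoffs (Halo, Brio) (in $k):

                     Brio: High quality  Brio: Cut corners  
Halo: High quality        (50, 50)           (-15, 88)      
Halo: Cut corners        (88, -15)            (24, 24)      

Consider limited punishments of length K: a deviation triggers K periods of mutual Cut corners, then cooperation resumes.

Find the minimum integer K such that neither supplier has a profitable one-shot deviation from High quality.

No profitable deviation requires (50−24)(δ+…+δ^K) ≥ 88−50, i.e. δ+…+δ^K ≥ 19/13 ≈ 1.4615.
With δ = 3/4, the partial sums are K=1: 0.7500, K=2: 1.3125, K=3: 1.7344.
K = 3 is the first length at which the sum reaches 1.4615.

3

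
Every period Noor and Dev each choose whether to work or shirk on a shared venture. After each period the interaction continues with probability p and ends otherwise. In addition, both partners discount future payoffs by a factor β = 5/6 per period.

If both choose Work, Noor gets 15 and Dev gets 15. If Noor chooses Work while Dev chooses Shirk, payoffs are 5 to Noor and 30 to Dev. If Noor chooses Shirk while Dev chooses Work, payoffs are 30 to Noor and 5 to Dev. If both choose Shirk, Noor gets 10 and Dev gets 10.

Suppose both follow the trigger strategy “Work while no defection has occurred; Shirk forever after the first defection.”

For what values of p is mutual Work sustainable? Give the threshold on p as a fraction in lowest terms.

With continuation probability p and discount β, the effective per-period discount factor is βp.
Grim-trigger IC: βp ≥ (30−15)/(30−10) = 3/4.
So p ≥ (3/4)/(5/6) = 9/10.

9/10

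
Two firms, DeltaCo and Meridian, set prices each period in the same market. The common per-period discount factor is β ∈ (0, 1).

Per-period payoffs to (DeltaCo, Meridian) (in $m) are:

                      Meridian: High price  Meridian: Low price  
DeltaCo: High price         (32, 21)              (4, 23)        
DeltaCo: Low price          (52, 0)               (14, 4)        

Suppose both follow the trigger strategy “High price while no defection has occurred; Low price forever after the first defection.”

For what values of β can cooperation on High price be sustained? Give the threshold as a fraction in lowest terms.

DeltaCo: cooperation gives 32 each period; deviation gives 52 once then 14 forever.
  32/(1−β) ≥ 52 + 14β/(1−β) ⇒ β ≥ 20/38 = 10/19.
Meridian: cooperation gives 21 each period; deviation gives 23 once then 4 forever.
  β ≥ 2/19.
Both must hold, so the binding constraint is DeltaCo's: β ≥ 10/19.

10/19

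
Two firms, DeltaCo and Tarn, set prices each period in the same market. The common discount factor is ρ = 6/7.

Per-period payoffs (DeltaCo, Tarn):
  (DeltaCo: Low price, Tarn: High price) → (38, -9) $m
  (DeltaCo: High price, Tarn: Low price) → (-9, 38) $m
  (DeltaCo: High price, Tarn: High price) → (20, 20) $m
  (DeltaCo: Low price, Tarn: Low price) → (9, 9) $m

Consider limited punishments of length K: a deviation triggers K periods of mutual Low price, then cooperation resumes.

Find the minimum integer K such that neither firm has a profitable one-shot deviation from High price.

No profitable deviation requires (20−9)(ρ+…+ρ^K) ≥ 38−20, i.e. ρ+…+ρ^K ≥ 18/11 ≈ 1.6364.
With ρ = 6/7, the partial sums are K=1: 0.8571, K=2: 1.5918, K=3: 2.2216.
K = 3 is the first length at which the sum reaches 1.6364.

3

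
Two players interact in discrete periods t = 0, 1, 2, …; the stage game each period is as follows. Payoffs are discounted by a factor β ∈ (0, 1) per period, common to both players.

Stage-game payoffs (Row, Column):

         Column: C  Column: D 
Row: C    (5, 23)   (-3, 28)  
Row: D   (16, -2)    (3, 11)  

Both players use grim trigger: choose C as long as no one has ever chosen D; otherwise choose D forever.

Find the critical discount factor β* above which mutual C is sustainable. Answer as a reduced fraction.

11/13

For Row: deviation gain 16−5 = 11, per-period punishment loss 5−3 = 2. IC gives β ≥ 11/13.
For Column: gain 5, loss 12 per period, so β ≥ 5/17.
The tighter constraint is Row's, so cooperation needs β ≥ 11/13.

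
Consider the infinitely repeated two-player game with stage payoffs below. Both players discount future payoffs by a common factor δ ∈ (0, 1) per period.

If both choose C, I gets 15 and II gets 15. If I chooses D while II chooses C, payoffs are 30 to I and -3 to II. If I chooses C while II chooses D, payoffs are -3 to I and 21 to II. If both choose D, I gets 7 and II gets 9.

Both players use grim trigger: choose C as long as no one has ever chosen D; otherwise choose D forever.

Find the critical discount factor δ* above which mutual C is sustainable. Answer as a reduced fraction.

15/23

I: cooperation gives 15 each period; deviation gives 30 once then 7 forever.
  15/(1−δ) ≥ 30 + 7δ/(1−δ) ⇒ δ ≥ 15/23.
II: cooperation gives 15 each period; deviation gives 21 once then 9 forever.
  δ ≥ 6/12 = 1/2.
Both must hold, so the binding constraint is I's: δ ≥ 15/23.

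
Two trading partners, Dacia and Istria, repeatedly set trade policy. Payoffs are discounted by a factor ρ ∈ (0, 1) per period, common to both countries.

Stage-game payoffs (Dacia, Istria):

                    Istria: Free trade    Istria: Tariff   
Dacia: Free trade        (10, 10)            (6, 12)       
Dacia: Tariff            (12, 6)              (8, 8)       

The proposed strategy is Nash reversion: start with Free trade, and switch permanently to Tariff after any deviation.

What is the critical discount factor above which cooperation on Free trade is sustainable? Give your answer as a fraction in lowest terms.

Cooperation forever yields 10 each period: 10/(1−ρ).
Deviating yields 12 once, then 8 forever: 12 + 8ρ/(1−ρ).
No profitable deviation requires 10/(1−ρ) ≥ 12 + 8ρ/(1−ρ).
Multiplying by (1−ρ): 10 ≥ 12(1−ρ) + 8ρ = 12 − 4ρ.
So 4ρ ≥ 2, i.e. ρ ≥ 2/4 = 1/2.

1/2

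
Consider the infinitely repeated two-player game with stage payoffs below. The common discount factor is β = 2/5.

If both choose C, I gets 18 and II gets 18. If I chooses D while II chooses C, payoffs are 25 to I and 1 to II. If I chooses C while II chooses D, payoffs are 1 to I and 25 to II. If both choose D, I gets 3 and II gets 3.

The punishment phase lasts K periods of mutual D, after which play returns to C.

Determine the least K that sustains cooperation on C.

2

IC: β(1−β^K)/(1−β) ≥ (25−18)/(18−3) = 7/15.
With β = 2/5: need 1 − β^K ≥ 7/15·(1−2/5)/(2/5), i.e. β^K ≤ 0.3000.
Since (2/5)^1 = 0.4000 and (2/5)^2 = 0.1600, the smallest such K is 2.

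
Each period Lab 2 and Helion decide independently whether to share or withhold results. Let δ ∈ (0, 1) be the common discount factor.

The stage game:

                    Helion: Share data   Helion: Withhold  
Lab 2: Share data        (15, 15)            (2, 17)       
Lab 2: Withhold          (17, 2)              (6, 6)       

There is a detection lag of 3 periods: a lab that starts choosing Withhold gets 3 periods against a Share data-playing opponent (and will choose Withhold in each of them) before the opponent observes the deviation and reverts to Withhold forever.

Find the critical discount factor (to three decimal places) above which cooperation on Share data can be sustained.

The best deviation is to choose Withhold for all 3 undetected periods, earning 17 each, then 6 forever once detected.
Deviation value: 17(1−δ^3)/(1−δ) + 6δ^3/(1−δ); cooperation value: 15/(1−δ).
IC: 15 ≥ 17(1−δ^3) + 6δ^3 = 17 − 11δ^3.
So δ^3 ≥ 2/11, giving δ ≥ (2/11)^(1/3) ≈ 0.567.

0.567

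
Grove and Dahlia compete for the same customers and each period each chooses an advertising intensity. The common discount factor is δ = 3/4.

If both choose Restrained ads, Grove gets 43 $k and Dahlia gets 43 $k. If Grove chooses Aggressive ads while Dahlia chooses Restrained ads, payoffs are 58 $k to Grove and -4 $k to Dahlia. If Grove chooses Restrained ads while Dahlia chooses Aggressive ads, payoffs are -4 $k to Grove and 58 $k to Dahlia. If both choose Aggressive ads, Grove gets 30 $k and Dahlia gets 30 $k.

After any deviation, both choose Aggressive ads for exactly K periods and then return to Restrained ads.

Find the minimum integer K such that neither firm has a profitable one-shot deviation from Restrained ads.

Need Σ_{k=1}^{K} δ^k ≥ (58−43)/(43−30) = 1.1538 at δ = 3/4.
At K = 1 the sum is 0.7500 < 1.1538; at K = 2 it is 1.3125 ≥ 1.1538.
So the minimum punishment length is K = 2.

2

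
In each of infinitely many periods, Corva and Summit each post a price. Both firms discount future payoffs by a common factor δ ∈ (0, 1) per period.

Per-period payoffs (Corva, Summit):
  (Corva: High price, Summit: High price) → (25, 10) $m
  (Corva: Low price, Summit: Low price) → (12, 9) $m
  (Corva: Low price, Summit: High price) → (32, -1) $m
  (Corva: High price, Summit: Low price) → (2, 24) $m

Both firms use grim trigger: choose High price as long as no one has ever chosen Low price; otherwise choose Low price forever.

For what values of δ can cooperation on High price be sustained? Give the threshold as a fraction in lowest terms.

For Corva: deviation gain 32−25 = 7, per-period punishment loss 25−12 = 13. IC gives δ ≥ 7/20.
For Summit: gain 14, loss 1 per period, so δ ≥ 14/15.
The tighter constraint is Summit's, so cooperation needs δ ≥ 14/15.

14/15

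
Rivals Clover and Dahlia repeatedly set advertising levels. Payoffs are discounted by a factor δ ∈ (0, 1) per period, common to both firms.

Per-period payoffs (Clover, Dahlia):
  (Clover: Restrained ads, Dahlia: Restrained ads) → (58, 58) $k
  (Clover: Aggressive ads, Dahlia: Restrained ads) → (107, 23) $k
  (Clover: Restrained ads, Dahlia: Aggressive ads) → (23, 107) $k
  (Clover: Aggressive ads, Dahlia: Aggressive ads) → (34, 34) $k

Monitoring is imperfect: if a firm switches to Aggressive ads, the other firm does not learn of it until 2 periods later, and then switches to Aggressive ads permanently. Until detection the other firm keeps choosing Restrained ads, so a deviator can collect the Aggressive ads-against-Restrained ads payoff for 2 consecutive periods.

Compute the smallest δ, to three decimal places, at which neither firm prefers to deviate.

The best deviation is to choose Aggressive ads for all 2 undetected periods, earning 107 each, then 34 forever once detected.
Deviation value: 107(1−δ^2)/(1−δ) + 34δ^2/(1−δ); cooperation value: 58/(1−δ).
IC: 58 ≥ 107(1−δ^2) + 34δ^2 = 107 − 73δ^2.
So δ^2 ≥ 49/73, giving δ ≥ (49/73)^(1/2) ≈ 0.819.

0.819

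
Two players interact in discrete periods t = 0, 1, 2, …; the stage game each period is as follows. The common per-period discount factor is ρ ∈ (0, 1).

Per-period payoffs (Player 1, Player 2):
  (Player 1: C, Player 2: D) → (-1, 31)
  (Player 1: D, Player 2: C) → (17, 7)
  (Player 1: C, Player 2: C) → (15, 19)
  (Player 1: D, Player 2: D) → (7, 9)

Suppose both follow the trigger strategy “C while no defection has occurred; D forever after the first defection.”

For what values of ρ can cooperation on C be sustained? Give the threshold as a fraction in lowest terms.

For Player 1: deviation gain 17−15 = 2, per-period punishment loss 15−7 = 8. IC gives ρ ≥ 2/10 = 1/5.
For Player 2: gain 12, loss 10 per period, so ρ ≥ 12/22 = 6/11.
The tighter constraint is Player 2's, so cooperation needs ρ ≥ 6/11.

6/11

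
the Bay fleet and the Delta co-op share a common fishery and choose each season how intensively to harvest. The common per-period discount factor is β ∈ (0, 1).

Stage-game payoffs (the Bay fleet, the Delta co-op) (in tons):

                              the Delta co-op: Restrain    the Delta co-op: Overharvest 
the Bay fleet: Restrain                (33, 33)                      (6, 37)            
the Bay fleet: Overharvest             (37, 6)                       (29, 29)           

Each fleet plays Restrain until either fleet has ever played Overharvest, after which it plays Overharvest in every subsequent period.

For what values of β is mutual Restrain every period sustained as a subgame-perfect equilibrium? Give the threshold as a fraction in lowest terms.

1/2

Under grim trigger the critical discount factor is (T−C)/(T−P) with T = 37, C = 33, P = 29.
β* = (37−33)/(37−29) = 4/8 = 1/2.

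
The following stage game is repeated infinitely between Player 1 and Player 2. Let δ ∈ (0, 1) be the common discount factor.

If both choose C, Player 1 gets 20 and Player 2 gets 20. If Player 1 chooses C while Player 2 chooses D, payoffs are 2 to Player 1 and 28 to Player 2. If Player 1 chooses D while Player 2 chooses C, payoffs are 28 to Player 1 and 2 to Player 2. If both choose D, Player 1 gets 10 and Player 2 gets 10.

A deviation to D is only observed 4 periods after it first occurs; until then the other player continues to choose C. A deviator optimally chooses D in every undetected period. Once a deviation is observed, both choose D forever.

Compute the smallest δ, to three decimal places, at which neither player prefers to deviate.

The best deviation is to choose D for all 4 undetected periods, earning 28 each, then 10 forever once detected.
Deviation value: 28(1−δ^4)/(1−δ) + 10δ^4/(1−δ); cooperation value: 20/(1−δ).
IC: 20 ≥ 28(1−δ^4) + 10δ^4 = 28 − 18δ^4.
So δ^4 ≥ 8/18 = 4/9, giving δ ≥ (4/9)^(1/4) ≈ 0.816.

0.816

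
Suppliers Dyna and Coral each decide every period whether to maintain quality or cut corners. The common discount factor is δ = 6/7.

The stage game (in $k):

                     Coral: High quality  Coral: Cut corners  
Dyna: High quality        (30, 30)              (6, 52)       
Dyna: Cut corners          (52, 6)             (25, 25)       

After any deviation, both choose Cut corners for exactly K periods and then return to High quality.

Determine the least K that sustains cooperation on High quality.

IC: δ(1−δ^K)/(1−δ) ≥ (52−30)/(30−25) = 22/5.
With δ = 6/7: need 1 − δ^K ≥ 22/5·(1−6/7)/(6/7), i.e. δ^K ≤ 0.2667.
Since (6/7)^8 = 0.2914 and (6/7)^9 = 0.2497, the smallest such K is 9.

9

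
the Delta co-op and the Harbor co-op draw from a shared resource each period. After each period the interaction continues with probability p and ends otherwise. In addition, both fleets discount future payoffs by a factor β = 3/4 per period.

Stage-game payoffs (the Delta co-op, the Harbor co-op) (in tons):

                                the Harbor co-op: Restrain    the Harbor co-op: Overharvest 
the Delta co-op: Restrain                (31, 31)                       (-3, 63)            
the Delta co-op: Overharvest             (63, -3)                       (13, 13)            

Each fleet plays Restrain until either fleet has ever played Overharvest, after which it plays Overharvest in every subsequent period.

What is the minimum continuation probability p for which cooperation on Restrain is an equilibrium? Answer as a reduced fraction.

64/75

Expected continuation weight on next period's payoff is β·p = 3/4·p, which plays the role of the discount factor.
Cooperation requires 3/4·p ≥ (63−31)/(63−13) = 16/25, hence p ≥ 64/75.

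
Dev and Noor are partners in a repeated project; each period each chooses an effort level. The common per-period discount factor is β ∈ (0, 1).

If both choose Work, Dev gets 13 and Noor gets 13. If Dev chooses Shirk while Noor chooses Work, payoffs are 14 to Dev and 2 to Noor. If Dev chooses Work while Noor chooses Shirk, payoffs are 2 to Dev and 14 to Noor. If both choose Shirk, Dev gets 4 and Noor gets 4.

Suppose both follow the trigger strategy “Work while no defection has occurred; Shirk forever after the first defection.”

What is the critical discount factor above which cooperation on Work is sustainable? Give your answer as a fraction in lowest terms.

1/10

Cooperation forever yields 13 each period: 13/(1−β).
Deviating yields 14 once, then 4 forever: 14 + 4β/(1−β).
No profitable deviation requires 13/(1−β) ≥ 14 + 4β/(1−β).
Multiplying by (1−β): 13 ≥ 14(1−β) + 4β = 14 − 10β.
So 10β ≥ 1, i.e. β ≥ 1/10.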